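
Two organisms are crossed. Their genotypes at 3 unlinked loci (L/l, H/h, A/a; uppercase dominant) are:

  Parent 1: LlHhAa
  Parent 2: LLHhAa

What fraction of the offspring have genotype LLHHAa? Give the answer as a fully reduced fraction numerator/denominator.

LlHhAa gametes: LHA×1, LHa×1, LhA×1, Lha×1, lHA×1, lHa×1, lhA×1, lha×1
LLHhAa gametes: LHA×2, LHa×2, LhA×2, Lha×2
LlHhAa×LLHhAa grid (8·8=64): LLHHAA=2 LLHHAa=4 LLHHaa=2 LLHhAA=4 LLHhAa=8 LLHhaa=4 LLhhAA=2 LLhhAa=4 LLhhaa=2 LlHHAA=2 LlHHAa=4 LlHHaa=2 LlHhAA=4 LlHhAa=8 LlHhaa=4 LlhhAA=2 LlhhAa=4 Llhhaa=2
LLHHAa hits 4/64; gcd=4; 4÷4/64÷4 = 1/16

P(LLHHAa) = 1/16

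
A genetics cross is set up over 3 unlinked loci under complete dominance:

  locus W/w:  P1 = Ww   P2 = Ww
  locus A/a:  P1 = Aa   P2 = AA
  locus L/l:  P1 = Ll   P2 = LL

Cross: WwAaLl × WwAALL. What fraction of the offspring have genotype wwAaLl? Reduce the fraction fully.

P(wwAaLl) = 1/16

WwAaLl gametes: WAL×1, WAl×1, WaL×1, Wal×1, wAL×1, wAl×1, waL×1, wal×1
WwAALL gametes: WAL×4, wAL×4
WwAaLl×WwAALL grid (8·8=64): WWAALL=4 WWAALl=4 WWAaLL=4 WWAaLl=4 WwAALL=8 WwAALl=8 WwAaLL=8 WwAaLl=8 wwAALL=4 wwAALl=4 wwAaLL=4 wwAaLl=4
wwAaLl hits 4/64; gcd=4; 4÷4/64÷4 = 1/16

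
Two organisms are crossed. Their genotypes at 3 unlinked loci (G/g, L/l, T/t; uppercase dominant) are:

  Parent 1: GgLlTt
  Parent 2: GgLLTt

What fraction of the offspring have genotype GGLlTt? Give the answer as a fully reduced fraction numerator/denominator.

GgLlTt gametes: GLT×1, GLt×1, GlT×1, Glt×1, gLT×1, gLt×1, glT×1, glt×1
GgLLTt gametes: GLT×2, GLt×2, gLT×2, gLt×2
GgLlTt×GgLLTt grid (8·8=64): GGLLTT=2 GGLLTt=4 GGLLtt=2 GGLlTT=2 GGLlTt=4 GGLltt=2 GgLLTT=4 GgLLTt=8 GgLLtt=4 GgLlTT=4 GgLlTt=8 GgLltt=4 ggLLTT=2 ggLLTt=4 ggLLtt=2 ggLlTT=2 ggLlTt=4 ggLltt=2
GGLlTt hits 4/64; gcd=4; 4÷4/64÷4 = 1/16

P(GGLlTt) = 1/16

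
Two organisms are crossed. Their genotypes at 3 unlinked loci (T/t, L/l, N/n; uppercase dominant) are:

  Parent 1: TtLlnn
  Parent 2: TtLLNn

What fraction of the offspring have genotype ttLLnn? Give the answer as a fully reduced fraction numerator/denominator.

TtLlnn gametes: TLn×2, Tln×2, tLn×2, tln×2
TtLLNn gametes: TLN×2, TLn×2, tLN×2, tLn×2
TtLlnn×TtLLNn grid (8·8=64): TTLLNn=4 TTLLnn=4 TTLlNn=4 TTLlnn=4 TtLLNn=8 TtLLnn=8 TtLlNn=8 TtLlnn=8 ttLLNn=4 ttLLnn=4 ttLlNn=4 ttLlnn=4
ttLLnn hits 4/64; gcd=4; 4÷4/64÷4 = 1/16

P(ttLLnn) = 1/16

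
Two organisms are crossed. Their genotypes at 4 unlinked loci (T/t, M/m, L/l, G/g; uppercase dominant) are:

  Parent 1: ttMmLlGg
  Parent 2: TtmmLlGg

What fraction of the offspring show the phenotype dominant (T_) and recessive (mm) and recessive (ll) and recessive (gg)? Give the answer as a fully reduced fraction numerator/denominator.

ttMmLlGg gametes: tMLG×2, tMLg×2, tMlG×2, tMlg×2, tmLG×2, tmLg×2, tmlG×2, tmlg×2
TtmmLlGg gametes: TmLG×2, TmLg×2, TmlG×2, Tmlg×2, tmLG×2, tmLg×2, tmlG×2, tmlg×2
ttMmLlGg×TtmmLlGg grid (16·16=256): TtMmLLGG=4 TtMmLLGg=8 TtMmLLgg=4 TtMmLlGG=8 TtMmLlGg=16 TtMmLlgg=8 TtMmllGG=4 TtMmllGg=8 TtMmllgg=4 TtmmLLGG=4 TtmmLLGg=8 TtmmLLgg=4 TtmmLlGG=8 TtmmLlGg=16 TtmmLlgg=8 TtmmllGG=4 TtmmllGg=8 Ttmmllgg=4 ttMmLLGG=4 ttMmLLGg=8 ttMmLLgg=4 ttMmLlGG=8 ttMmLlGg=16 ttMmLlgg=8 ttMmllGG=4 ttMmllGg=8 ttMmllgg=4 ttmmLLGG=4 ttmmLLGg=8 ttmmLLgg=4 ttmmLlGG=8 ttmmLlGg=16 ttmmLlgg=8 ttmmllGG=4 ttmmllGg=8 ttmmllgg=4
T_ mm ll gg hits 4/256; gcd=4; 4÷4/256÷4 = 1/64

P(T_ mm ll gg) = 1/64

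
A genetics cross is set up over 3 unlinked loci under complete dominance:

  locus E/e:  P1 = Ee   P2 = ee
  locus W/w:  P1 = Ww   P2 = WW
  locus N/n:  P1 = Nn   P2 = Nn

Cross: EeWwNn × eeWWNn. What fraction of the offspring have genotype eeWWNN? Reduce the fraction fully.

P(eeWWNN) = 1/16

EeWwNn gametes: EWN×1, EWn×1, EwN×1, Ewn×1, eWN×1, eWn×1, ewN×1, ewn×1
eeWWNn gametes: eWN×4, eWn×4
EeWwNn×eeWWNn grid (8·8=64): EeWWNN=4 EeWWNn=8 EeWWnn=4 EeWwNN=4 EeWwNn=8 EeWwnn=4 eeWWNN=4 eeWWNn=8 eeWWnn=4 eeWwNN=4 eeWwNn=8 eeWwnn=4
eeWWNN hits 4/64; gcd=4; 4÷4/64÷4 = 1/16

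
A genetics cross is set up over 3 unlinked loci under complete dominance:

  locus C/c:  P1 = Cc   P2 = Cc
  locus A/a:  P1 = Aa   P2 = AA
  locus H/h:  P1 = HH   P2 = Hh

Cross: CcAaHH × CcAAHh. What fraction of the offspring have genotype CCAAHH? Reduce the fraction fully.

CcAaHH gametes: CAH×2, CaH×2, cAH×2, caH×2
CcAAHh gametes: CAH×2, CAh×2, cAH×2, cAh×2
CcAaHH×CcAAHh grid (8·8=64): CCAAHH=4 CCAAHh=4 CCAaHH=4 CCAaHh=4 CcAAHH=8 CcAAHh=8 CcAaHH=8 CcAaHh=8 ccAAHH=4 ccAAHh=4 ccAaHH=4 ccAaHh=4
CCAAHH hits 4/64; gcd=4; 4÷4/64÷4 = 1/16

P(CCAAHH) = 1/16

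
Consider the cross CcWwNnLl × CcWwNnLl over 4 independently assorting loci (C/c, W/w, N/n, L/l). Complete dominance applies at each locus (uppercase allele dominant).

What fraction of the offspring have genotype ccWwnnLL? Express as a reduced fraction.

P(ccWwnnLL) = 1/128

CcWwNnLl gametes: CWNL×1, CWNl×1, CWnL×1, CWnl×1, CwNL×1, CwNl×1, CwnL×1, Cwnl×1, cWNL×1, cWNl×1, cWnL×1, cWnl×1, cwNL×1, cwNl×1, cwnL×1, cwnl×1
CcWwNnLl gametes: CWNL×1, CWNl×1, CWnL×1, CWnl×1, CwNL×1, CwNl×1, CwnL×1, Cwnl×1, cWNL×1, cWNl×1, cWnL×1, cWnl×1, cwNL×1, cwNl×1, cwnL×1, cwnl×1
CcWwNnLl×CcWwNnLl grid (16·16=256): CCWWNNLL=1 CCWWNNLl=2 CCWWNNll=1 CCWWNnLL=2 CCWWNnLl=4 CCWWNnll=2 CCWWnnLL=1 CCWWnnLl=2 CCWWnnll=1 CCWwNNLL=2 CCWwNNLl=4 CCWwNNll=2 CCWwNnLL=4 CCWwNnLl=8 CCWwNnll=4 CCWwnnLL=2 CCWwnnLl=4 CCWwnnll=2 CCwwNNLL=1 CCwwNNLl=2 CCwwNNll=1 CCwwNnLL=2 CCwwNnLl=4 CCwwNnll=2 CCwwnnLL=1 CCwwnnLl=2 CCwwnnll=1 CcWWNNLL=2 CcWWNNLl=4 CcWWNNll=2 CcWWNnLL=4 CcWWNnLl=8 CcWWNnll=4 CcWWnnLL=2 CcWWnnLl=4 CcWWnnll=2 CcWwNNLL=4 CcWwNNLl=8 CcWwNNll=4 CcWwNnLL=8 CcWwNnLl=16 CcWwNnll=8 CcWwnnLL=4 CcWwnnLl=8 CcWwnnll=4 CcwwNNLL=2 CcwwNNLl=4 CcwwNNll=2 CcwwNnLL=4 CcwwNnLl=8 CcwwNnll=4 CcwwnnLL=2 CcwwnnLl=4 Ccwwnnll=2 ccWWNNLL=1 ccWWNNLl=2 ccWWNNll=1 ccWWNnLL=2 ccWWNnLl=4 ccWWNnll=2 ccWWnnLL=1 ccWWnnLl=2 ccWWnnll=1 ccWwNNLL=2 ccWwNNLl=4 ccWwNNll=2 ccWwNnLL=4 ccWwNnLl=8 ccWwNnll=4 ccWwnnLL=2 ccWwnnLl=4 ccWwnnll=2 ccwwNNLL=1 ccwwNNLl=2 ccwwNNll=1 ccwwNnLL=2 ccwwNnLl=4 ccwwNnll=2 ccwwnnLL=1 ccwwnnLl=2 ccwwnnll=1
ccWwnnLL hits 2/256; gcd=2; 2÷2/256÷2 = 1/128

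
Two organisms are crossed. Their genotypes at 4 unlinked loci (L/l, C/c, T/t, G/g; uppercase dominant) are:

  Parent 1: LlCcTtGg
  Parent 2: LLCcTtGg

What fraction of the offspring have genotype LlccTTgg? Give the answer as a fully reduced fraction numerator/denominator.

LlCcTtGg gametes: LCTG×1, LCTg×1, LCtG×1, LCtg×1, LcTG×1, LcTg×1, LctG×1, Lctg×1, lCTG×1, lCTg×1, lCtG×1, lCtg×1, lcTG×1, lcTg×1, lctG×1, lctg×1
LLCcTtGg gametes: LCTG×2, LCTg×2, LCtG×2, LCtg×2, LcTG×2, LcTg×2, LctG×2, Lctg×2
LlCcTtGg×LLCcTtGg grid (16·16=256): LLCCTTGG=2 LLCCTTGg=4 LLCCTTgg=2 LLCCTtGG=4 LLCCTtGg=8 LLCCTtgg=4 LLCCttGG=2 LLCCttGg=4 LLCCttgg=2 LLCcTTGG=4 LLCcTTGg=8 LLCcTTgg=4 LLCcTtGG=8 LLCcTtGg=16 LLCcTtgg=8 LLCcttGG=4 LLCcttGg=8 LLCcttgg=4 LLccTTGG=2 LLccTTGg=4 LLccTTgg=2 LLccTtGG=4 LLccTtGg=8 LLccTtgg=4 LLccttGG=2 LLccttGg=4 LLccttgg=2 LlCCTTGG=2 LlCCTTGg=4 LlCCTTgg=2 LlCCTtGG=4 LlCCTtGg=8 LlCCTtgg=4 LlCCttGG=2 LlCCttGg=4 LlCCttgg=2 LlCcTTGG=4 LlCcTTGg=8 LlCcTTgg=4 LlCcTtGG=8 LlCcTtGg=16 LlCcTtgg=8 LlCcttGG=4 LlCcttGg=8 LlCcttgg=4 LlccTTGG=2 LlccTTGg=4 LlccTTgg=2 LlccTtGG=4 LlccTtGg=8 LlccTtgg=4 LlccttGG=2 LlccttGg=4 Llccttgg=2
LlccTTgg hits 2/256; gcd=2; 2÷2/256÷2 = 1/128

P(LlccTTgg) = 1/128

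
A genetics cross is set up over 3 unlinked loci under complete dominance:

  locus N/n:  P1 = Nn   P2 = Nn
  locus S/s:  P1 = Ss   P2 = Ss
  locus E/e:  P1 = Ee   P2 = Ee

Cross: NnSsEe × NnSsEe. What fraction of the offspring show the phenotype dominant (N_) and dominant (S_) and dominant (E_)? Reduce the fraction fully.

NnSsEe gametes: NSE×1, NSe×1, NsE×1, Nse×1, nSE×1, nSe×1, nsE×1, nse×1
NnSsEe gametes: NSE×1, NSe×1, NsE×1, Nse×1, nSE×1, nSe×1, nsE×1, nse×1
NnSsEe×NnSsEe grid (8·8=64): NNSSEE=1 NNSSEe=2 NNSSee=1 NNSsEE=2 NNSsEe=4 NNSsee=2 NNssEE=1 NNssEe=2 NNssee=1 NnSSEE=2 NnSSEe=4 NnSSee=2 NnSsEE=4 NnSsEe=8 NnSsee=4 NnssEE=2 NnssEe=4 Nnssee=2 nnSSEE=1 nnSSEe=2 nnSSee=1 nnSsEE=2 nnSsEe=4 nnSsee=2 nnssEE=1 nnssEe=2 nnssee=1
N_ S_ E_ hits 27/64; gcd=1; 27÷1/64÷1 = 27/64

P(N_ S_ E_) = 27/64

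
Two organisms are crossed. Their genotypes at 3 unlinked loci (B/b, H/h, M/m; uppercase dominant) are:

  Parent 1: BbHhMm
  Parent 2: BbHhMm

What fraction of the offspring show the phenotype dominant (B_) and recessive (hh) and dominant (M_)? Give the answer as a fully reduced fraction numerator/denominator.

BbHhMm gametes: BHM×1, BHm×1, BhM×1, Bhm×1, bHM×1, bHm×1, bhM×1, bhm×1
BbHhMm gametes: BHM×1, BHm×1, BhM×1, Bhm×1, bHM×1, bHm×1, bhM×1, bhm×1
BbHhMm×BbHhMm grid (8·8=64): BBHHMM=1 BBHHMm=2 BBHHmm=1 BBHhMM=2 BBHhMm=4 BBHhmm=2 BBhhMM=1 BBhhMm=2 BBhhmm=1 BbHHMM=2 BbHHMm=4 BbHHmm=2 BbHhMM=4 BbHhMm=8 BbHhmm=4 BbhhMM=2 BbhhMm=4 Bbhhmm=2 bbHHMM=1 bbHHMm=2 bbHHmm=1 bbHhMM=2 bbHhMm=4 bbHhmm=2 bbhhMM=1 bbhhMm=2 bbhhmm=1
B_ hh M_ hits 9/64; gcd=1; 9÷1/64÷1 = 9/64

P(B_ hh M_) = 9/64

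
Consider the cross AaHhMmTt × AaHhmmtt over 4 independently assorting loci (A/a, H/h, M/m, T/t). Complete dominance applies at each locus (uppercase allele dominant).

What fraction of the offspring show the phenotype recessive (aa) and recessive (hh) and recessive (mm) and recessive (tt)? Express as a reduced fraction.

P(aa hh mm tt) = 1/64

AaHhMmTt gametes: AHMT×1, AHMt×1, AHmT×1, AHmt×1, AhMT×1, AhMt×1, AhmT×1, Ahmt×1, aHMT×1, aHMt×1, aHmT×1, aHmt×1, ahMT×1, ahMt×1, ahmT×1, ahmt×1
AaHhmmtt gametes: AHmt×4, Ahmt×4, aHmt×4, ahmt×4
AaHhMmTt×AaHhmmtt grid (16·16=256): AAHHMmTt=4 AAHHMmtt=4 AAHHmmTt=4 AAHHmmtt=4 AAHhMmTt=8 AAHhMmtt=8 AAHhmmTt=8 AAHhmmtt=8 AAhhMmTt=4 AAhhMmtt=4 AAhhmmTt=4 AAhhmmtt=4 AaHHMmTt=8 AaHHMmtt=8 AaHHmmTt=8 AaHHmmtt=8 AaHhMmTt=16 AaHhMmtt=16 AaHhmmTt=16 AaHhmmtt=16 AahhMmTt=8 AahhMmtt=8 AahhmmTt=8 Aahhmmtt=8 aaHHMmTt=4 aaHHMmtt=4 aaHHmmTt=4 aaHHmmtt=4 aaHhMmTt=8 aaHhMmtt=8 aaHhmmTt=8 aaHhmmtt=8 aahhMmTt=4 aahhMmtt=4 aahhmmTt=4 aahhmmtt=4
aa hh mm tt hits 4/256; gcd=4; 4÷4/256÷4 = 1/64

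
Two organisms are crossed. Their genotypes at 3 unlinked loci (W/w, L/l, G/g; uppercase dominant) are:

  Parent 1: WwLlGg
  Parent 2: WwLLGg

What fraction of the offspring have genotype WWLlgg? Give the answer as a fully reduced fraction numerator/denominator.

WwLlGg gametes: WLG×1, WLg×1, WlG×1, Wlg×1, wLG×1, wLg×1, wlG×1, wlg×1
WwLLGg gametes: WLG×2, WLg×2, wLG×2, wLg×2
WwLlGg×WwLLGg grid (8·8=64): WWLLGG=2 WWLLGg=4 WWLLgg=2 WWLlGG=2 WWLlGg=4 WWLlgg=2 WwLLGG=4 WwLLGg=8 WwLLgg=4 WwLlGG=4 WwLlGg=8 WwLlgg=4 wwLLGG=2 wwLLGg=4 wwLLgg=2 wwLlGG=2 wwLlGg=4 wwLlgg=2
WWLlgg hits 2/64; gcd=2; 2÷2/64÷2 = 1/32

P(WWLlgg) = 1/32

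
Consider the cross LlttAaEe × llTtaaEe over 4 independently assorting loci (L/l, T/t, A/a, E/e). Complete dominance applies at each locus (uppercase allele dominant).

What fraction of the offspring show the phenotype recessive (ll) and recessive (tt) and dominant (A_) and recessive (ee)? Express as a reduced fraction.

P(ll tt A_ ee) = 1/32

LlttAaEe gametes: LtAE×2, LtAe×2, LtaE×2, Ltae×2, ltAE×2, ltAe×2, ltaE×2, ltae×2
llTtaaEe gametes: lTaE×4, lTae×4, ltaE×4, ltae×4
LlttAaEe×llTtaaEe grid (16·16=256): LlTtAaEE=8 LlTtAaEe=16 LlTtAaee=8 LlTtaaEE=8 LlTtaaEe=16 LlTtaaee=8 LlttAaEE=8 LlttAaEe=16 LlttAaee=8 LlttaaEE=8 LlttaaEe=16 Llttaaee=8 llTtAaEE=8 llTtAaEe=16 llTtAaee=8 llTtaaEE=8 llTtaaEe=16 llTtaaee=8 llttAaEE=8 llttAaEe=16 llttAaee=8 llttaaEE=8 llttaaEe=16 llttaaee=8
ll tt A_ ee hits 8/256; gcd=8; 8÷8/256÷8 = 1/32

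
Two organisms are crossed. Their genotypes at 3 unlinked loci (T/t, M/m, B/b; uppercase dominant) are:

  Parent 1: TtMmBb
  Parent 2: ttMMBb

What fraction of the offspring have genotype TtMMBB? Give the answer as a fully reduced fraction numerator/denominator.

TtMmBb gametes: TMB×1, TMb×1, TmB×1, Tmb×1, tMB×1, tMb×1, tmB×1, tmb×1
ttMMBb gametes: tMB×4, tMb×4
TtMmBb×ttMMBb grid (8·8=64): TtMMBB=4 TtMMBb=8 TtMMbb=4 TtMmBB=4 TtMmBb=8 TtMmbb=4 ttMMBB=4 ttMMBb=8 ttMMbb=4 ttMmBB=4 ttMmBb=8 ttMmbb=4
TtMMBB hits 4/64; gcd=4; 4÷4/64÷4 = 1/16

P(TtMMBB) = 1/16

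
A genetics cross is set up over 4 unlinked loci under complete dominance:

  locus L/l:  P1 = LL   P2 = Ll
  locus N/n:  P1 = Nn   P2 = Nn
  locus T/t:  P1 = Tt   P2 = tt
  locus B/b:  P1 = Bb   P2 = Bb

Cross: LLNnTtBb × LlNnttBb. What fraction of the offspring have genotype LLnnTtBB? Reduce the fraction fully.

P(LLnnTtBB) = 1/64

LLNnTtBb gametes: LNTB×2, LNTb×2, LNtB×2, LNtb×2, LnTB×2, LnTb×2, LntB×2, Lntb×2
LlNnttBb gametes: LNtB×2, LNtb×2, LntB×2, Lntb×2, lNtB×2, lNtb×2, lntB×2, lntb×2
LLNnTtBb×LlNnttBb grid (16·16=256): LLNNTtBB=4 LLNNTtBb=8 LLNNTtbb=4 LLNNttBB=4 LLNNttBb=8 LLNNttbb=4 LLNnTtBB=8 LLNnTtBb=16 LLNnTtbb=8 LLNnttBB=8 LLNnttBb=16 LLNnttbb=8 LLnnTtBB=4 LLnnTtBb=8 LLnnTtbb=4 LLnnttBB=4 LLnnttBb=8 LLnnttbb=4 LlNNTtBB=4 LlNNTtBb=8 LlNNTtbb=4 LlNNttBB=4 LlNNttBb=8 LlNNttbb=4 LlNnTtBB=8 LlNnTtBb=16 LlNnTtbb=8 LlNnttBB=8 LlNnttBb=16 LlNnttbb=8 LlnnTtBB=4 LlnnTtBb=8 LlnnTtbb=4 LlnnttBB=4 LlnnttBb=8 Llnnttbb=4
LLnnTtBB hits 4/256; gcd=4; 4÷4/256÷4 = 1/64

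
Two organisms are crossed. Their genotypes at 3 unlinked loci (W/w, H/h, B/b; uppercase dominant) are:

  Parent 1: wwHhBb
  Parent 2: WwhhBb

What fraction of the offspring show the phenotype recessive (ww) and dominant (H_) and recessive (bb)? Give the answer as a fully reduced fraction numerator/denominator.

P(ww H_ bb) = 1/16

wwHhBb gametes: wHB×2, wHb×2, whB×2, whb×2
WwhhBb gametes: WhB×2, Whb×2, whB×2, whb×2
wwHhBb×WwhhBb grid (8·8=64): WwHhBB=4 WwHhBb=8 WwHhbb=4 WwhhBB=4 WwhhBb=8 Wwhhbb=4 wwHhBB=4 wwHhBb=8 wwHhbb=4 wwhhBB=4 wwhhBb=8 wwhhbb=4
ww H_ bb hits 4/64; gcd=4; 4÷4/64÷4 = 1/16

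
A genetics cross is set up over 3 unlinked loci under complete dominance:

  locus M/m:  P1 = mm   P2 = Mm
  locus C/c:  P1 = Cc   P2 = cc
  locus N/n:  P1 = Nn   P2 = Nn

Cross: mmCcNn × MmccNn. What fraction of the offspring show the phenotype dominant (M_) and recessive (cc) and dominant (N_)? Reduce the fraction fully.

mmCcNn gametes: mCN×2, mCn×2, mcN×2, mcn×2
MmccNn gametes: McN×2, Mcn×2, mcN×2, mcn×2
mmCcNn×MmccNn grid (8·8=64): MmCcNN=4 MmCcNn=8 MmCcnn=4 MmccNN=4 MmccNn=8 Mmccnn=4 mmCcNN=4 mmCcNn=8 mmCcnn=4 mmccNN=4 mmccNn=8 mmccnn=4
M_ cc N_ hits 12/64; gcd=4; 12÷4/64÷4 = 3/16

P(M_ cc N_) = 3/16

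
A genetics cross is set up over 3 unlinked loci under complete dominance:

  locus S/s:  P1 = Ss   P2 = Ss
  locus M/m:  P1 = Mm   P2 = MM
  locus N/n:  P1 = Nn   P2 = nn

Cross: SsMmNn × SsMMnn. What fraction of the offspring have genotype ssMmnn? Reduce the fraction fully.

P(ssMmnn) = 1/16

SsMmNn gametes: SMN×1, SMn×1, SmN×1, Smn×1, sMN×1, sMn×1, smN×1, smn×1
SsMMnn gametes: SMn×4, sMn×4
SsMmNn×SsMMnn grid (8·8=64): SSMMNn=4 SSMMnn=4 SSMmNn=4 SSMmnn=4 SsMMNn=8 SsMMnn=8 SsMmNn=8 SsMmnn=8 ssMMNn=4 ssMMnn=4 ssMmNn=4 ssMmnn=4
ssMmnn hits 4/64; gcd=4; 4÷4/64÷4 = 1/16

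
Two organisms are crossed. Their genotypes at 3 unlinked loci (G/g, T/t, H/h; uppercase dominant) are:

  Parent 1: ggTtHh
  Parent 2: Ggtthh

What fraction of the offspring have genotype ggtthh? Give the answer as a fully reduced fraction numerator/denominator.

ggTtHh gametes: gTH×2, gTh×2, gtH×2, gth×2
Ggtthh gametes: Gth×4, gth×4
ggTtHh×Ggtthh grid (8·8=64): GgTtHh=8 GgTthh=8 GgttHh=8 Ggtthh=8 ggTtHh=8 ggTthh=8 ggttHh=8 ggtthh=8
ggtthh hits 8/64; gcd=8; 8÷8/64÷8 = 1/8

P(ggtthh) = 1/8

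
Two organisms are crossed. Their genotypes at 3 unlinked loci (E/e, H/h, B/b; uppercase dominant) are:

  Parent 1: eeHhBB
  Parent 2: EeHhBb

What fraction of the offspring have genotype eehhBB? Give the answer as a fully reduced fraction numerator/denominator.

P(eehhBB) = 1/16

eeHhBB gametes: eHB×4, ehB×4
EeHhBb gametes: EHB×1, EHb×1, EhB×1, Ehb×1, eHB×1, eHb×1, ehB×1, ehb×1
eeHhBB×EeHhBb grid (8·8=64): EeHHBB=4 EeHHBb=4 EeHhBB=8 EeHhBb=8 EehhBB=4 EehhBb=4 eeHHBB=4 eeHHBb=4 eeHhBB=8 eeHhBb=8 eehhBB=4 eehhBb=4
eehhBB hits 4/64; gcd=4; 4÷4/64÷4 = 1/16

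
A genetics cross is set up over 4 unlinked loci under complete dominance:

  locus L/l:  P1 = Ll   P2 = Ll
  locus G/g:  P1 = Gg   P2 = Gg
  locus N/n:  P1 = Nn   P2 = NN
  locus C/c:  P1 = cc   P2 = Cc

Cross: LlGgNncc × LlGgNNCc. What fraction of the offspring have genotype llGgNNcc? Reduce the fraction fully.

P(llGgNNcc) = 1/32

LlGgNncc gametes: LGNc×2, LGnc×2, LgNc×2, Lgnc×2, lGNc×2, lGnc×2, lgNc×2, lgnc×2
LlGgNNCc gametes: LGNC×2, LGNc×2, LgNC×2, LgNc×2, lGNC×2, lGNc×2, lgNC×2, lgNc×2
LlGgNncc×LlGgNNCc grid (16·16=256): LLGGNNCc=4 LLGGNNcc=4 LLGGNnCc=4 LLGGNncc=4 LLGgNNCc=8 LLGgNNcc=8 LLGgNnCc=8 LLGgNncc=8 LLggNNCc=4 LLggNNcc=4 LLggNnCc=4 LLggNncc=4 LlGGNNCc=8 LlGGNNcc=8 LlGGNnCc=8 LlGGNncc=8 LlGgNNCc=16 LlGgNNcc=16 LlGgNnCc=16 LlGgNncc=16 LlggNNCc=8 LlggNNcc=8 LlggNnCc=8 LlggNncc=8 llGGNNCc=4 llGGNNcc=4 llGGNnCc=4 llGGNncc=4 llGgNNCc=8 llGgNNcc=8 llGgNnCc=8 llGgNncc=8 llggNNCc=4 llggNNcc=4 llggNnCc=4 llggNncc=4
llGgNNcc hits 8/256; gcd=8; 8÷8/256÷8 = 1/32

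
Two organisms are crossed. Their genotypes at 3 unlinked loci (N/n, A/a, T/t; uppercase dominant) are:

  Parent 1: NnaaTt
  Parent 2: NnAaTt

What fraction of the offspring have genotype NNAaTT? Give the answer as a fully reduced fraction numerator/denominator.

NnaaTt gametes: NaT×2, Nat×2, naT×2, nat×2
NnAaTt gametes: NAT×1, NAt×1, NaT×1, Nat×1, nAT×1, nAt×1, naT×1, nat×1
NnaaTt×NnAaTt grid (8·8=64): NNAaTT=2 NNAaTt=4 NNAatt=2 NNaaTT=2 NNaaTt=4 NNaatt=2 NnAaTT=4 NnAaTt=8 NnAatt=4 NnaaTT=4 NnaaTt=8 Nnaatt=4 nnAaTT=2 nnAaTt=4 nnAatt=2 nnaaTT=2 nnaaTt=4 nnaatt=2
NNAaTT hits 2/64; gcd=2; 2÷2/64÷2 = 1/32

P(NNAaTT) = 1/32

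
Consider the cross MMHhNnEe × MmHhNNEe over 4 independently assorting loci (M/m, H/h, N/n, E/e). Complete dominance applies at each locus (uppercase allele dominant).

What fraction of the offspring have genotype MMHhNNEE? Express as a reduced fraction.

P(MMHhNNEE) = 1/32

MMHhNnEe gametes: MHNE×2, MHNe×2, MHnE×2, MHne×2, MhNE×2, MhNe×2, MhnE×2, Mhne×2
MmHhNNEe gametes: MHNE×2, MHNe×2, MhNE×2, MhNe×2, mHNE×2, mHNe×2, mhNE×2, mhNe×2
MMHhNnEe×MmHhNNEe grid (16·16=256): MMHHNNEE=4 MMHHNNEe=8 MMHHNNee=4 MMHHNnEE=4 MMHHNnEe=8 MMHHNnee=4 MMHhNNEE=8 MMHhNNEe=16 MMHhNNee=8 MMHhNnEE=8 MMHhNnEe=16 MMHhNnee=8 MMhhNNEE=4 MMhhNNEe=8 MMhhNNee=4 MMhhNnEE=4 MMhhNnEe=8 MMhhNnee=4 MmHHNNEE=4 MmHHNNEe=8 MmHHNNee=4 MmHHNnEE=4 MmHHNnEe=8 MmHHNnee=4 MmHhNNEE=8 MmHhNNEe=16 MmHhNNee=8 MmHhNnEE=8 MmHhNnEe=16 MmHhNnee=8 MmhhNNEE=4 MmhhNNEe=8 MmhhNNee=4 MmhhNnEE=4 MmhhNnEe=8 MmhhNnee=4
MMHhNNEE hits 8/256; gcd=8; 8÷8/256÷8 = 1/32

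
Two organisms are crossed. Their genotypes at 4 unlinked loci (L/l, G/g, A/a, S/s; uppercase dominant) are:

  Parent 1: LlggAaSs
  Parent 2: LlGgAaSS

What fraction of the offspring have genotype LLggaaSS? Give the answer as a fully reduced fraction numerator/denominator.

LlggAaSs gametes: LgAS×2, LgAs×2, LgaS×2, Lgas×2, lgAS×2, lgAs×2, lgaS×2, lgas×2
LlGgAaSS gametes: LGAS×2, LGaS×2, LgAS×2, LgaS×2, lGAS×2, lGaS×2, lgAS×2, lgaS×2
LlggAaSs×LlGgAaSS grid (16·16=256): LLGgAASS=4 LLGgAASs=4 LLGgAaSS=8 LLGgAaSs=8 LLGgaaSS=4 LLGgaaSs=4 LLggAASS=4 LLggAASs=4 LLggAaSS=8 LLggAaSs=8 LLggaaSS=4 LLggaaSs=4 LlGgAASS=8 LlGgAASs=8 LlGgAaSS=16 LlGgAaSs=16 LlGgaaSS=8 LlGgaaSs=8 LlggAASS=8 LlggAASs=8 LlggAaSS=16 LlggAaSs=16 LlggaaSS=8 LlggaaSs=8 llGgAASS=4 llGgAASs=4 llGgAaSS=8 llGgAaSs=8 llGgaaSS=4 llGgaaSs=4 llggAASS=4 llggAASs=4 llggAaSS=8 llggAaSs=8 llggaaSS=4 llggaaSs=4
LLggaaSS hits 4/256; gcd=4; 4÷4/256÷4 = 1/64

P(LLggaaSS) = 1/64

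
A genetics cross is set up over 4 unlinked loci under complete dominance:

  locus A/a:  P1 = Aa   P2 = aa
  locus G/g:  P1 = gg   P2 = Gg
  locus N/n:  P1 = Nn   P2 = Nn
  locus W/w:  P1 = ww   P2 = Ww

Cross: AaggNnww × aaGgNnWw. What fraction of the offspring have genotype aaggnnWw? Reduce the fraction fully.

P(aaggnnWw) = 1/32

AaggNnww gametes: AgNw×4, Agnw×4, agNw×4, agnw×4
aaGgNnWw gametes: aGNW×2, aGNw×2, aGnW×2, aGnw×2, agNW×2, agNw×2, agnW×2, agnw×2
AaggNnww×aaGgNnWw grid (16·16=256): AaGgNNWw=8 AaGgNNww=8 AaGgNnWw=16 AaGgNnww=16 AaGgnnWw=8 AaGgnnww=8 AaggNNWw=8 AaggNNww=8 AaggNnWw=16 AaggNnww=16 AaggnnWw=8 Aaggnnww=8 aaGgNNWw=8 aaGgNNww=8 aaGgNnWw=16 aaGgNnww=16 aaGgnnWw=8 aaGgnnww=8 aaggNNWw=8 aaggNNww=8 aaggNnWw=16 aaggNnww=16 aaggnnWw=8 aaggnnww=8
aaggnnWw hits 8/256; gcd=8; 8÷8/256÷8 = 1/32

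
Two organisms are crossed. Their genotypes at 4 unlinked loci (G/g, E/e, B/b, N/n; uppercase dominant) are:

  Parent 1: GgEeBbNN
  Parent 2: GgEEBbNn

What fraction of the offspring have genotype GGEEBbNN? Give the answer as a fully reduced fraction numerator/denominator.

GgEeBbNN gametes: GEBN×2, GEbN×2, GeBN×2, GebN×2, gEBN×2, gEbN×2, geBN×2, gebN×2
GgEEBbNn gametes: GEBN×2, GEBn×2, GEbN×2, GEbn×2, gEBN×2, gEBn×2, gEbN×2, gEbn×2
GgEeBbNN×GgEEBbNn grid (16·16=256): GGEEBBNN=4 GGEEBBNn=4 GGEEBbNN=8 GGEEBbNn=8 GGEEbbNN=4 GGEEbbNn=4 GGEeBBNN=4 GGEeBBNn=4 GGEeBbNN=8 GGEeBbNn=8 GGEebbNN=4 GGEebbNn=4 GgEEBBNN=8 GgEEBBNn=8 GgEEBbNN=16 GgEEBbNn=16 GgEEbbNN=8 GgEEbbNn=8 GgEeBBNN=8 GgEeBBNn=8 GgEeBbNN=16 GgEeBbNn=16 GgEebbNN=8 GgEebbNn=8 ggEEBBNN=4 ggEEBBNn=4 ggEEBbNN=8 ggEEBbNn=8 ggEEbbNN=4 ggEEbbNn=4 ggEeBBNN=4 ggEeBBNn=4 ggEeBbNN=8 ggEeBbNn=8 ggEebbNN=4 ggEebbNn=4
GGEEBbNN hits 8/256; gcd=8; 8÷8/256÷8 = 1/32

P(GGEEBbNN) = 1/32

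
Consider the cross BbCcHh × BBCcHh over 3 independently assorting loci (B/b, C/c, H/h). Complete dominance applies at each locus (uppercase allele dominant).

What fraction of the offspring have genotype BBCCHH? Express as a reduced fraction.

BbCcHh gametes: BCH×1, BCh×1, BcH×1, Bch×1, bCH×1, bCh×1, bcH×1, bch×1
BBCcHh gametes: BCH×2, BCh×2, BcH×2, Bch×2
BbCcHh×BBCcHh grid (8·8=64): BBCCHH=2 BBCCHh=4 BBCChh=2 BBCcHH=4 BBCcHh=8 BBCchh=4 BBccHH=2 BBccHh=4 BBcchh=2 BbCCHH=2 BbCCHh=4 BbCChh=2 BbCcHH=4 BbCcHh=8 BbCchh=4 BbccHH=2 BbccHh=4 Bbcchh=2
BBCCHH hits 2/64; gcd=2; 2÷2/64÷2 = 1/32

P(BBCCHH) = 1/32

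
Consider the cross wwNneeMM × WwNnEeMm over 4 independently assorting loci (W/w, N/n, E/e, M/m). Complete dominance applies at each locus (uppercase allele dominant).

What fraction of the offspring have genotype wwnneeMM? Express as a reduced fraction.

wwNneeMM gametes: wNeM×8, wneM×8
WwNnEeMm gametes: WNEM×1, WNEm×1, WNeM×1, WNem×1, WnEM×1, WnEm×1, WneM×1, Wnem×1, wNEM×1, wNEm×1, wNeM×1, wNem×1, wnEM×1, wnEm×1, wneM×1, wnem×1
wwNneeMM×WwNnEeMm grid (16·16=256): WwNNEeMM=8 WwNNEeMm=8 WwNNeeMM=8 WwNNeeMm=8 WwNnEeMM=16 WwNnEeMm=16 WwNneeMM=16 WwNneeMm=16 WwnnEeMM=8 WwnnEeMm=8 WwnneeMM=8 WwnneeMm=8 wwNNEeMM=8 wwNNEeMm=8 wwNNeeMM=8 wwNNeeMm=8 wwNnEeMM=16 wwNnEeMm=16 wwNneeMM=16 wwNneeMm=16 wwnnEeMM=8 wwnnEeMm=8 wwnneeMM=8 wwnneeMm=8
wwnneeMM hits 8/256; gcd=8; 8÷8/256÷8 = 1/32

P(wwnneeMM) = 1/32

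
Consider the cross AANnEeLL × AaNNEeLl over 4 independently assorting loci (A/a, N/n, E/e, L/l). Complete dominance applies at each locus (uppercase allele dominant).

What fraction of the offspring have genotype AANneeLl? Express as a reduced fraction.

AANnEeLL gametes: ANEL×4, ANeL×4, AnEL×4, AneL×4
AaNNEeLl gametes: ANEL×2, ANEl×2, ANeL×2, ANel×2, aNEL×2, aNEl×2, aNeL×2, aNel×2
AANnEeLL×AaNNEeLl grid (16·16=256): AANNEELL=8 AANNEELl=8 AANNEeLL=16 AANNEeLl=16 AANNeeLL=8 AANNeeLl=8 AANnEELL=8 AANnEELl=8 AANnEeLL=16 AANnEeLl=16 AANneeLL=8 AANneeLl=8 AaNNEELL=8 AaNNEELl=8 AaNNEeLL=16 AaNNEeLl=16 AaNNeeLL=8 AaNNeeLl=8 AaNnEELL=8 AaNnEELl=8 AaNnEeLL=16 AaNnEeLl=16 AaNneeLL=8 AaNneeLl=8
AANneeLl hits 8/256; gcd=8; 8÷8/256÷8 = 1/32

P(AANneeLl) = 1/32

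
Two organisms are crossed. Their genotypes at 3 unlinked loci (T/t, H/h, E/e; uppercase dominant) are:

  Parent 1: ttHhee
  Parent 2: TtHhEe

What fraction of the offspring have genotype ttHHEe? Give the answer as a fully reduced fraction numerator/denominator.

P(ttHHEe) = 1/16

ttHhee gametes: tHe×4, the×4
TtHhEe gametes: THE×1, THe×1, ThE×1, The×1, tHE×1, tHe×1, thE×1, the×1
ttHhee×TtHhEe grid (8·8=64): TtHHEe=4 TtHHee=4 TtHhEe=8 TtHhee=8 TthhEe=4 Tthhee=4 ttHHEe=4 ttHHee=4 ttHhEe=8 ttHhee=8 tthhEe=4 tthhee=4
ttHHEe hits 4/64; gcd=4; 4÷4/64÷4 = 1/16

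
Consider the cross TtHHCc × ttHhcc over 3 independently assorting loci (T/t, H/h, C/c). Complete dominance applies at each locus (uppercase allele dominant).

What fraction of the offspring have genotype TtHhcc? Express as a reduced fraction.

TtHHCc gametes: THC×2, THc×2, tHC×2, tHc×2
ttHhcc gametes: tHc×4, thc×4
TtHHCc×ttHhcc grid (8·8=64): TtHHCc=8 TtHHcc=8 TtHhCc=8 TtHhcc=8 ttHHCc=8 ttHHcc=8 ttHhCc=8 ttHhcc=8
TtHhcc hits 8/64; gcd=8; 8÷8/64÷8 = 1/8

P(TtHhcc) = 1/8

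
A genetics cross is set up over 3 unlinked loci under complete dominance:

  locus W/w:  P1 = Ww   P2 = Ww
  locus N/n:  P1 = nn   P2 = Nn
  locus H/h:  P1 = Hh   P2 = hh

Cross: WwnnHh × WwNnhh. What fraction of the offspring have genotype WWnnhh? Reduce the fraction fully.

WwnnHh gametes: WnH×2, Wnh×2, wnH×2, wnh×2
WwNnhh gametes: WNh×2, Wnh×2, wNh×2, wnh×2
WwnnHh×WwNnhh grid (8·8=64): WWNnHh=4 WWNnhh=4 WWnnHh=4 WWnnhh=4 WwNnHh=8 WwNnhh=8 WwnnHh=8 Wwnnhh=8 wwNnHh=4 wwNnhh=4 wwnnHh=4 wwnnhh=4
WWnnhh hits 4/64; gcd=4; 4÷4/64÷4 = 1/16

P(WWnnhh) = 1/16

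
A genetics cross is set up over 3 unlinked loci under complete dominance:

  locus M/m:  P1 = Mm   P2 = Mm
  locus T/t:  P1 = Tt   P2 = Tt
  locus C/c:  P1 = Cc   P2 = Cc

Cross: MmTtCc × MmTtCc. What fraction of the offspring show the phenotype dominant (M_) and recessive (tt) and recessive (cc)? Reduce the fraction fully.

MmTtCc gametes: MTC×1, MTc×1, MtC×1, Mtc×1, mTC×1, mTc×1, mtC×1, mtc×1
MmTtCc gametes: MTC×1, MTc×1, MtC×1, Mtc×1, mTC×1, mTc×1, mtC×1, mtc×1
MmTtCc×MmTtCc grid (8·8=64): MMTTCC=1 MMTTCc=2 MMTTcc=1 MMTtCC=2 MMTtCc=4 MMTtcc=2 MMttCC=1 MMttCc=2 MMttcc=1 MmTTCC=2 MmTTCc=4 MmTTcc=2 MmTtCC=4 MmTtCc=8 MmTtcc=4 MmttCC=2 MmttCc=4 Mmttcc=2 mmTTCC=1 mmTTCc=2 mmTTcc=1 mmTtCC=2 mmTtCc=4 mmTtcc=2 mmttCC=1 mmttCc=2 mmttcc=1
M_ tt cc hits 3/64; gcd=1; 3÷1/64÷1 = 3/64

P(M_ tt cc) = 3/64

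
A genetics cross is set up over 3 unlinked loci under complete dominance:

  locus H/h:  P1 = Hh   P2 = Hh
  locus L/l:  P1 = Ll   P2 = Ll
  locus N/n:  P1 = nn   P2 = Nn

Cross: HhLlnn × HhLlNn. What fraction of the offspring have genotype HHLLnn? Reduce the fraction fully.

HhLlnn gametes: HLn×2, Hln×2, hLn×2, hln×2
HhLlNn gametes: HLN×1, HLn×1, HlN×1, Hln×1, hLN×1, hLn×1, hlN×1, hln×1
HhLlnn×HhLlNn grid (8·8=64): HHLLNn=2 HHLLnn=2 HHLlNn=4 HHLlnn=4 HHllNn=2 HHllnn=2 HhLLNn=4 HhLLnn=4 HhLlNn=8 HhLlnn=8 HhllNn=4 Hhllnn=4 hhLLNn=2 hhLLnn=2 hhLlNn=4 hhLlnn=4 hhllNn=2 hhllnn=2
HHLLnn hits 2/64; gcd=2; 2÷2/64÷2 = 1/32

P(HHLLnn) = 1/32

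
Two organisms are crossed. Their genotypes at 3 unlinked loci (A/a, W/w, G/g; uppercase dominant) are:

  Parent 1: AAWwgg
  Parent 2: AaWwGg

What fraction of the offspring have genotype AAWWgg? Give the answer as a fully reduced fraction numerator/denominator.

P(AAWWgg) = 1/16

AAWwgg gametes: AWg×4, Awg×4
AaWwGg gametes: AWG×1, AWg×1, AwG×1, Awg×1, aWG×1, aWg×1, awG×1, awg×1
AAWwgg×AaWwGg grid (8·8=64): AAWWGg=4 AAWWgg=4 AAWwGg=8 AAWwgg=8 AAwwGg=4 AAwwgg=4 AaWWGg=4 AaWWgg=4 AaWwGg=8 AaWwgg=8 AawwGg=4 Aawwgg=4
AAWWgg hits 4/64; gcd=4; 4÷4/64÷4 = 1/16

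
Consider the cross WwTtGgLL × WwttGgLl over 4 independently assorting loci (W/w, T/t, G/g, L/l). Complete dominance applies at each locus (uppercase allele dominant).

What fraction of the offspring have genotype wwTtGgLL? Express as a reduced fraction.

WwTtGgLL gametes: WTGL×2, WTgL×2, WtGL×2, WtgL×2, wTGL×2, wTgL×2, wtGL×2, wtgL×2
WwttGgLl gametes: WtGL×2, WtGl×2, WtgL×2, Wtgl×2, wtGL×2, wtGl×2, wtgL×2, wtgl×2
WwTtGgLL×WwttGgLl grid (16·16=256): WWTtGGLL=4 WWTtGGLl=4 WWTtGgLL=8 WWTtGgLl=8 WWTtggLL=4 WWTtggLl=4 WWttGGLL=4 WWttGGLl=4 WWttGgLL=8 WWttGgLl=8 WWttggLL=4 WWttggLl=4 WwTtGGLL=8 WwTtGGLl=8 WwTtGgLL=16 WwTtGgLl=16 WwTtggLL=8 WwTtggLl=8 WwttGGLL=8 WwttGGLl=8 WwttGgLL=16 WwttGgLl=16 WwttggLL=8 WwttggLl=8 wwTtGGLL=4 wwTtGGLl=4 wwTtGgLL=8 wwTtGgLl=8 wwTtggLL=4 wwTtggLl=4 wwttGGLL=4 wwttGGLl=4 wwttGgLL=8 wwttGgLl=8 wwttggLL=4 wwttggLl=4
wwTtGgLL hits 8/256; gcd=8; 8÷8/256÷8 = 1/32

P(wwTtGgLL) = 1/32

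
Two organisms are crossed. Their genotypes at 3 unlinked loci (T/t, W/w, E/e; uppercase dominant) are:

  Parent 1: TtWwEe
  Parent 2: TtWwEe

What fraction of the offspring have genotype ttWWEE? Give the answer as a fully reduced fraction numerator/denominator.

P(ttWWEE) = 1/64

TtWwEe gametes: TWE×1, TWe×1, TwE×1, Twe×1, tWE×1, tWe×1, twE×1, twe×1
TtWwEe gametes: TWE×1, TWe×1, TwE×1, Twe×1, tWE×1, tWe×1, twE×1, twe×1
TtWwEe×TtWwEe grid (8·8=64): TTWWEE=1 TTWWEe=2 TTWWee=1 TTWwEE=2 TTWwEe=4 TTWwee=2 TTwwEE=1 TTwwEe=2 TTwwee=1 TtWWEE=2 TtWWEe=4 TtWWee=2 TtWwEE=4 TtWwEe=8 TtWwee=4 TtwwEE=2 TtwwEe=4 Ttwwee=2 ttWWEE=1 ttWWEe=2 ttWWee=1 ttWwEE=2 ttWwEe=4 ttWwee=2 ttwwEE=1 ttwwEe=2 ttwwee=1
ttWWEE hits 1/64; gcd=1; 1÷1/64÷1 = 1/64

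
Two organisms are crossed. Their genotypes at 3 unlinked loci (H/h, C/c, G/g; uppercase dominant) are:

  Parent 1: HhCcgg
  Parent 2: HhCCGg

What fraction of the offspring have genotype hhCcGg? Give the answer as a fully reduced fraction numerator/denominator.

HhCcgg gametes: HCg×2, Hcg×2, hCg×2, hcg×2
HhCCGg gametes: HCG×2, HCg×2, hCG×2, hCg×2
HhCcgg×HhCCGg grid (8·8=64): HHCCGg=4 HHCCgg=4 HHCcGg=4 HHCcgg=4 HhCCGg=8 HhCCgg=8 HhCcGg=8 HhCcgg=8 hhCCGg=4 hhCCgg=4 hhCcGg=4 hhCcgg=4
hhCcGg hits 4/64; gcd=4; 4÷4/64÷4 = 1/16

P(hhCcGg) = 1/16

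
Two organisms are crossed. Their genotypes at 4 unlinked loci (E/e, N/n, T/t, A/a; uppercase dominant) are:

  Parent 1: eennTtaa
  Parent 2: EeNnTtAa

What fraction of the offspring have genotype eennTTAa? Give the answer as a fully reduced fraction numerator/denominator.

eennTtaa gametes: enTa×8, enta×8
EeNnTtAa gametes: ENTA×1, ENTa×1, ENtA×1, ENta×1, EnTA×1, EnTa×1, EntA×1, Enta×1, eNTA×1, eNTa×1, eNtA×1, eNta×1, enTA×1, enTa×1, entA×1, enta×1
eennTtaa×EeNnTtAa grid (16·16=256): EeNnTTAa=8 EeNnTTaa=8 EeNnTtAa=16 EeNnTtaa=16 EeNnttAa=8 EeNnttaa=8 EennTTAa=8 EennTTaa=8 EennTtAa=16 EennTtaa=16 EennttAa=8 Eennttaa=8 eeNnTTAa=8 eeNnTTaa=8 eeNnTtAa=16 eeNnTtaa=16 eeNnttAa=8 eeNnttaa=8 eennTTAa=8 eennTTaa=8 eennTtAa=16 eennTtaa=16 eennttAa=8 eennttaa=8
eennTTAa hits 8/256; gcd=8; 8÷8/256÷8 = 1/32

P(eennTTAa) = 1/32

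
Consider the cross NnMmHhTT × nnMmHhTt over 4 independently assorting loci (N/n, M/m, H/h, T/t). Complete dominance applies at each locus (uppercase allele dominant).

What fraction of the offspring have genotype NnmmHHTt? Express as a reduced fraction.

NnMmHhTT gametes: NMHT×2, NMhT×2, NmHT×2, NmhT×2, nMHT×2, nMhT×2, nmHT×2, nmhT×2
nnMmHhTt gametes: nMHT×2, nMHt×2, nMhT×2, nMht×2, nmHT×2, nmHt×2, nmhT×2, nmht×2
NnMmHhTT×nnMmHhTt grid (16·16=256): NnMMHHTT=4 NnMMHHTt=4 NnMMHhTT=8 NnMMHhTt=8 NnMMhhTT=4 NnMMhhTt=4 NnMmHHTT=8 NnMmHHTt=8 NnMmHhTT=16 NnMmHhTt=16 NnMmhhTT=8 NnMmhhTt=8 NnmmHHTT=4 NnmmHHTt=4 NnmmHhTT=8 NnmmHhTt=8 NnmmhhTT=4 NnmmhhTt=4 nnMMHHTT=4 nnMMHHTt=4 nnMMHhTT=8 nnMMHhTt=8 nnMMhhTT=4 nnMMhhTt=4 nnMmHHTT=8 nnMmHHTt=8 nnMmHhTT=16 nnMmHhTt=16 nnMmhhTT=8 nnMmhhTt=8 nnmmHHTT=4 nnmmHHTt=4 nnmmHhTT=8 nnmmHhTt=8 nnmmhhTT=4 nnmmhhTt=4
NnmmHHTt hits 4/256; gcd=4; 4÷4/256÷4 = 1/64

P(NnmmHHTt) = 1/64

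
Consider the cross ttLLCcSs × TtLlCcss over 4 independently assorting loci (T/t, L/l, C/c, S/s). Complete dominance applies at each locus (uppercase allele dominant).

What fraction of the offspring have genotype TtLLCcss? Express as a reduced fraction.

P(TtLLCcss) = 1/16

ttLLCcSs gametes: tLCS×4, tLCs×4, tLcS×4, tLcs×4
TtLlCcss gametes: TLCs×2, TLcs×2, TlCs×2, Tlcs×2, tLCs×2, tLcs×2, tlCs×2, tlcs×2
ttLLCcSs×TtLlCcss grid (16·16=256): TtLLCCSs=8 TtLLCCss=8 TtLLCcSs=16 TtLLCcss=16 TtLLccSs=8 TtLLccss=8 TtLlCCSs=8 TtLlCCss=8 TtLlCcSs=16 TtLlCcss=16 TtLlccSs=8 TtLlccss=8 ttLLCCSs=8 ttLLCCss=8 ttLLCcSs=16 ttLLCcss=16 ttLLccSs=8 ttLLccss=8 ttLlCCSs=8 ttLlCCss=8 ttLlCcSs=16 ttLlCcss=16 ttLlccSs=8 ttLlccss=8
TtLLCcss hits 16/256; gcd=16; 16÷16/256÷16 = 1/16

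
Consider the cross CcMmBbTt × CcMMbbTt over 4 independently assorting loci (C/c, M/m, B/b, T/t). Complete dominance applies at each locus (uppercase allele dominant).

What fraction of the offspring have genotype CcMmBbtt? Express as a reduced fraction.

CcMmBbTt gametes: CMBT×1, CMBt×1, CMbT×1, CMbt×1, CmBT×1, CmBt×1, CmbT×1, Cmbt×1, cMBT×1, cMBt×1, cMbT×1, cMbt×1, cmBT×1, cmBt×1, cmbT×1, cmbt×1
CcMMbbTt gametes: CMbT×4, CMbt×4, cMbT×4, cMbt×4
CcMmBbTt×CcMMbbTt grid (16·16=256): CCMMBbTT=4 CCMMBbTt=8 CCMMBbtt=4 CCMMbbTT=4 CCMMbbTt=8 CCMMbbtt=4 CCMmBbTT=4 CCMmBbTt=8 CCMmBbtt=4 CCMmbbTT=4 CCMmbbTt=8 CCMmbbtt=4 CcMMBbTT=8 CcMMBbTt=16 CcMMBbtt=8 CcMMbbTT=8 CcMMbbTt=16 CcMMbbtt=8 CcMmBbTT=8 CcMmBbTt=16 CcMmBbtt=8 CcMmbbTT=8 CcMmbbTt=16 CcMmbbtt=8 ccMMBbTT=4 ccMMBbTt=8 ccMMBbtt=4 ccMMbbTT=4 ccMMbbTt=8 ccMMbbtt=4 ccMmBbTT=4 ccMmBbTt=8 ccMmBbtt=4 ccMmbbTT=4 ccMmbbTt=8 ccMmbbtt=4
CcMmBbtt hits 8/256; gcd=8; 8÷8/256÷8 = 1/32

P(CcMmBbtt) = 1/32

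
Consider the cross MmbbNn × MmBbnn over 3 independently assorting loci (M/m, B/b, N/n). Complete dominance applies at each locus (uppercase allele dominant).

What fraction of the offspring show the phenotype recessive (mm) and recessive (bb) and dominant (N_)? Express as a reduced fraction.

P(mm bb N_) = 1/16

MmbbNn gametes: MbN×2, Mbn×2, mbN×2, mbn×2
MmBbnn gametes: MBn×2, Mbn×2, mBn×2, mbn×2
MmbbNn×MmBbnn grid (8·8=64): MMBbNn=4 MMBbnn=4 MMbbNn=4 MMbbnn=4 MmBbNn=8 MmBbnn=8 MmbbNn=8 Mmbbnn=8 mmBbNn=4 mmBbnn=4 mmbbNn=4 mmbbnn=4
mm bb N_ hits 4/64; gcd=4; 4÷4/64÷4 = 1/16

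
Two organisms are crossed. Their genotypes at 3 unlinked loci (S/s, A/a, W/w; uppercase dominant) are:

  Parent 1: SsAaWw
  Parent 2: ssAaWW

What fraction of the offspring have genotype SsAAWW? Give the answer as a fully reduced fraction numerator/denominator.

P(SsAAWW) = 1/16

SsAaWw gametes: SAW×1, SAw×1, SaW×1, Saw×1, sAW×1, sAw×1, saW×1, saw×1
ssAaWW gametes: sAW×4, saW×4
SsAaWw×ssAaWW grid (8·8=64): SsAAWW=4 SsAAWw=4 SsAaWW=8 SsAaWw=8 SsaaWW=4 SsaaWw=4 ssAAWW=4 ssAAWw=4 ssAaWW=8 ssAaWw=8 ssaaWW=4 ssaaWw=4
SsAAWW hits 4/64; gcd=4; 4÷4/64÷4 = 1/16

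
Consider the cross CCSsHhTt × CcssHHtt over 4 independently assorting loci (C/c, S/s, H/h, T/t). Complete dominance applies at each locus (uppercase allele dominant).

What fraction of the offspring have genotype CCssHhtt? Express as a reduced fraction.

P(CCssHhtt) = 1/16

CCSsHhTt gametes: CSHT×2, CSHt×2, CShT×2, CSht×2, CsHT×2, CsHt×2, CshT×2, Csht×2
CcssHHtt gametes: CsHt×8, csHt×8
CCSsHhTt×CcssHHtt grid (16·16=256): CCSsHHTt=16 CCSsHHtt=16 CCSsHhTt=16 CCSsHhtt=16 CCssHHTt=16 CCssHHtt=16 CCssHhTt=16 CCssHhtt=16 CcSsHHTt=16 CcSsHHtt=16 CcSsHhTt=16 CcSsHhtt=16 CcssHHTt=16 CcssHHtt=16 CcssHhTt=16 CcssHhtt=16
CCssHhtt hits 16/256; gcd=16; 16÷16/256÷16 = 1/16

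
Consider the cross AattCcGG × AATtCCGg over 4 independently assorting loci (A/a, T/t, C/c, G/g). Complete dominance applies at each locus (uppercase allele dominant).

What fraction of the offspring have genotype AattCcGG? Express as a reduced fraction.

P(AattCcGG) = 1/16

AattCcGG gametes: AtCG×4, AtcG×4, atCG×4, atcG×4
AATtCCGg gametes: ATCG×4, ATCg×4, AtCG×4, AtCg×4
AattCcGG×AATtCCGg grid (16·16=256): AATtCCGG=16 AATtCCGg=16 AATtCcGG=16 AATtCcGg=16 AAttCCGG=16 AAttCCGg=16 AAttCcGG=16 AAttCcGg=16 AaTtCCGG=16 AaTtCCGg=16 AaTtCcGG=16 AaTtCcGg=16 AattCCGG=16 AattCCGg=16 AattCcGG=16 AattCcGg=16
AattCcGG hits 16/256; gcd=16; 16÷16/256÷16 = 1/16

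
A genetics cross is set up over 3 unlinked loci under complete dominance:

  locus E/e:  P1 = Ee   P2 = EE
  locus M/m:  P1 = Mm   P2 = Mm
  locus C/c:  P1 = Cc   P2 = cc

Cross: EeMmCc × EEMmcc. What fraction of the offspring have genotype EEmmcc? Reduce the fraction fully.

P(EEmmcc) = 1/16

EeMmCc gametes: EMC×1, EMc×1, EmC×1, Emc×1, eMC×1, eMc×1, emC×1, emc×1
EEMmcc gametes: EMc×4, Emc×4
EeMmCc×EEMmcc grid (8·8=64): EEMMCc=4 EEMMcc=4 EEMmCc=8 EEMmcc=8 EEmmCc=4 EEmmcc=4 EeMMCc=4 EeMMcc=4 EeMmCc=8 EeMmcc=8 EemmCc=4 Eemmcc=4
EEmmcc hits 4/64; gcd=4; 4÷4/64÷4 = 1/16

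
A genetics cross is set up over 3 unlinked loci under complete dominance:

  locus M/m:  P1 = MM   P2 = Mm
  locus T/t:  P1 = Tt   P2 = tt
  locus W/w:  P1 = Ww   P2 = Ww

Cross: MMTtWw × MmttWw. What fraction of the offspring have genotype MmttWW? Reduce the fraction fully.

MMTtWw gametes: MTW×2, MTw×2, MtW×2, Mtw×2
MmttWw gametes: MtW×2, Mtw×2, mtW×2, mtw×2
MMTtWw×MmttWw grid (8·8=64): MMTtWW=4 MMTtWw=8 MMTtww=4 MMttWW=4 MMttWw=8 MMttww=4 MmTtWW=4 MmTtWw=8 MmTtww=4 MmttWW=4 MmttWw=8 Mmttww=4
MmttWW hits 4/64; gcd=4; 4÷4/64÷4 = 1/16

P(MmttWW) = 1/16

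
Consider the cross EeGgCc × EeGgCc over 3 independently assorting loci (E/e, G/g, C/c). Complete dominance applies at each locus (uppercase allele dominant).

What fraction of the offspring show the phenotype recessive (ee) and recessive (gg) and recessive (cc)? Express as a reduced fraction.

EeGgCc gametes: EGC×1, EGc×1, EgC×1, Egc×1, eGC×1, eGc×1, egC×1, egc×1
EeGgCc gametes: EGC×1, EGc×1, EgC×1, Egc×1, eGC×1, eGc×1, egC×1, egc×1
EeGgCc×EeGgCc grid (8·8=64): EEGGCC=1 EEGGCc=2 EEGGcc=1 EEGgCC=2 EEGgCc=4 EEGgcc=2 EEggCC=1 EEggCc=2 EEggcc=1 EeGGCC=2 EeGGCc=4 EeGGcc=2 EeGgCC=4 EeGgCc=8 EeGgcc=4 EeggCC=2 EeggCc=4 Eeggcc=2 eeGGCC=1 eeGGCc=2 eeGGcc=1 eeGgCC=2 eeGgCc=4 eeGgcc=2 eeggCC=1 eeggCc=2 eeggcc=1
ee gg cc hits 1/64; gcd=1; 1÷1/64÷1 = 1/64

P(ee gg cc) = 1/64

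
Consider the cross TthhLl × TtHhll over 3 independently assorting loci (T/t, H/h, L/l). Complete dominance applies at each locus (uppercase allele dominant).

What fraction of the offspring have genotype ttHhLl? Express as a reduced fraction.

TthhLl gametes: ThL×2, Thl×2, thL×2, thl×2
TtHhll gametes: THl×2, Thl×2, tHl×2, thl×2
TthhLl×TtHhll grid (8·8=64): TTHhLl=4 TTHhll=4 TThhLl=4 TThhll=4 TtHhLl=8 TtHhll=8 TthhLl=8 Tthhll=8 ttHhLl=4 ttHhll=4 tthhLl=4 tthhll=4
ttHhLl hits 4/64; gcd=4; 4÷4/64÷4 = 1/16

P(ttHhLl) = 1/16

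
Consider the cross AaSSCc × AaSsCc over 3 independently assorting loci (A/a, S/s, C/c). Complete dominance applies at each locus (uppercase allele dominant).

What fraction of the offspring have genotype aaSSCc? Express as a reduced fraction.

AaSSCc gametes: ASC×2, ASc×2, aSC×2, aSc×2
AaSsCc gametes: ASC×1, ASc×1, AsC×1, Asc×1, aSC×1, aSc×1, asC×1, asc×1
AaSSCc×AaSsCc grid (8·8=64): AASSCC=2 AASSCc=4 AASScc=2 AASsCC=2 AASsCc=4 AASscc=2 AaSSCC=4 AaSSCc=8 AaSScc=4 AaSsCC=4 AaSsCc=8 AaSscc=4 aaSSCC=2 aaSSCc=4 aaSScc=2 aaSsCC=2 aaSsCc=4 aaSscc=2
aaSSCc hits 4/64; gcd=4; 4÷4/64÷4 = 1/16

P(aaSSCc) = 1/16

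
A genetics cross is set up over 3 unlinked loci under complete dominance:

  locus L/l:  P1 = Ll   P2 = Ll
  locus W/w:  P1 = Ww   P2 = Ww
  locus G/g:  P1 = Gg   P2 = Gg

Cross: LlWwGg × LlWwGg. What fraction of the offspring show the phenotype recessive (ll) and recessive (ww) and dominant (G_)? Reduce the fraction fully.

P(ll ww G_) = 3/64

LlWwGg gametes: LWG×1, LWg×1, LwG×1, Lwg×1, lWG×1, lWg×1, lwG×1, lwg×1
LlWwGg gametes: LWG×1, LWg×1, LwG×1, Lwg×1, lWG×1, lWg×1, lwG×1, lwg×1
LlWwGg×LlWwGg grid (8·8=64): LLWWGG=1 LLWWGg=2 LLWWgg=1 LLWwGG=2 LLWwGg=4 LLWwgg=2 LLwwGG=1 LLwwGg=2 LLwwgg=1 LlWWGG=2 LlWWGg=4 LlWWgg=2 LlWwGG=4 LlWwGg=8 LlWwgg=4 LlwwGG=2 LlwwGg=4 Llwwgg=2 llWWGG=1 llWWGg=2 llWWgg=1 llWwGG=2 llWwGg=4 llWwgg=2 llwwGG=1 llwwGg=2 llwwgg=1
ll ww G_ hits 3/64; gcd=1; 3÷1/64÷1 = 3/64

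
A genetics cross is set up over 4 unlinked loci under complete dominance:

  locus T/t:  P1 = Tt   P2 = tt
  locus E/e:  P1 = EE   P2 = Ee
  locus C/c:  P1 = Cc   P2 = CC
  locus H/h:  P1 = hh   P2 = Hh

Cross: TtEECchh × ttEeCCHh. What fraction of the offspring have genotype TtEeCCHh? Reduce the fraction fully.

P(TtEeCCHh) = 1/16

TtEECchh gametes: TECh×4, TEch×4, tECh×4, tEch×4
ttEeCCHh gametes: tECH×4, tECh×4, teCH×4, teCh×4
TtEECchh×ttEeCCHh grid (16·16=256): TtEECCHh=16 TtEECChh=16 TtEECcHh=16 TtEECchh=16 TtEeCCHh=16 TtEeCChh=16 TtEeCcHh=16 TtEeCchh=16 ttEECCHh=16 ttEECChh=16 ttEECcHh=16 ttEECchh=16 ttEeCCHh=16 ttEeCChh=16 ttEeCcHh=16 ttEeCchh=16
TtEeCCHh hits 16/256; gcd=16; 16÷16/256÷16 = 1/16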